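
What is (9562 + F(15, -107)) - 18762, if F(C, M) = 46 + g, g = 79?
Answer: -9075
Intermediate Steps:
F(C, M) = 125 (F(C, M) = 46 + 79 = 125)
(9562 + F(15, -107)) - 18762 = (9562 + 125) - 18762 = 9687 - 18762 = -9075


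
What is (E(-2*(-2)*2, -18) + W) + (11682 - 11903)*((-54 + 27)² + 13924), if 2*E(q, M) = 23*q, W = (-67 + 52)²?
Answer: -3237996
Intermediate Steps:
W = 225 (W = (-15)² = 225)
E(q, M) = 23*q/2 (E(q, M) = (23*q)/2 = 23*q/2)
(E(-2*(-2)*2, -18) + W) + (11682 - 11903)*((-54 + 27)² + 13924) = (23*(-2*(-2)*2)/2 + 225) + (11682 - 11903)*((-54 + 27)² + 13924) = (23*(4*2)/2 + 225) - 221*((-27)² + 13924) = ((23/2)*8 + 225) - 221*(729 + 13924) = (92 + 225) - 221*14653 = 317 - 3238313 = -3237996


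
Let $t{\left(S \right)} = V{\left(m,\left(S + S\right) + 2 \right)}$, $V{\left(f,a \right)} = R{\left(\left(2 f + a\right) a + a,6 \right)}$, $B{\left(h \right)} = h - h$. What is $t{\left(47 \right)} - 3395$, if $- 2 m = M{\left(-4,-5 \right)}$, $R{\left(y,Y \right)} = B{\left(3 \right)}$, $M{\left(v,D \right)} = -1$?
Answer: $-3395$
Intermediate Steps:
$B{\left(h \right)} = 0$
$R{\left(y,Y \right)} = 0$
$m = \frac{1}{2}$ ($m = \left(- \frac{1}{2}\right) \left(-1\right) = \frac{1}{2} \approx 0.5$)
$V{\left(f,a \right)} = 0$
$t{\left(S \right)} = 0$
$t{\left(47 \right)} - 3395 = 0 - 3395 = -3395$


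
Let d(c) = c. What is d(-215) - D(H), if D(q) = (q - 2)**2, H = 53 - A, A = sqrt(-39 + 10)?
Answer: -2787 + 102*I*sqrt(29) ≈ -2787.0 + 549.29*I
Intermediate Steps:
A = I*sqrt(29) (A = sqrt(-29) = I*sqrt(29) ≈ 5.3852*I)
H = 53 - I*sqrt(29) ≈ 53.0 - 5.3852*I
D(q) = (-2 + q)**2
d(-215) - D(H) = -215 - (-2 + (53 - I*sqrt(29)))**2 = -215 - (51 - I*sqrt(29))**2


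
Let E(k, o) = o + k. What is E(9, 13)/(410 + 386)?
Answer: 11/398 ≈ 0.027638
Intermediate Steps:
E(k, o) = k + o
E(9, 13)/(410 + 386) = (9 + 13)/(410 + 386) = 22/796 = 22*(1/796) = 11/398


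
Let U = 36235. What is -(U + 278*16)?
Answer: -40683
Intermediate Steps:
-(U + 278*16) = -(36235 + 278*16) = -(36235 + 4448) = -1*40683 = -40683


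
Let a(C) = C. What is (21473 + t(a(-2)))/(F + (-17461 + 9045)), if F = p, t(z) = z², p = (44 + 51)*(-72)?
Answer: -21477/15256 ≈ -1.4078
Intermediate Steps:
p = -6840 (p = 95*(-72) = -6840)
F = -6840
(21473 + t(a(-2)))/(F + (-17461 + 9045)) = (21473 + (-2)²)/(-6840 + (-17461 + 9045)) = (21473 + 4)/(-6840 - 8416) = 21477/(-15256) = 21477*(-1/15256) = -21477/15256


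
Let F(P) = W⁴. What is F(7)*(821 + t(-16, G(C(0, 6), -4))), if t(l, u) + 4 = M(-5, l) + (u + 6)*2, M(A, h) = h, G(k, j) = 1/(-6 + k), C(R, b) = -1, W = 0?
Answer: 0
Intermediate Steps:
F(P) = 0 (F(P) = 0⁴ = 0)
t(l, u) = 8 + l + 2*u (t(l, u) = -4 + (l + (u + 6)*2) = -4 + (l + (6 + u)*2) = -4 + (l + (12 + 2*u)) = -4 + (12 + l + 2*u) = 8 + l + 2*u)
F(7)*(821 + t(-16, G(C(0, 6), -4))) = 0*(821 + (8 - 16 + 2/(-6 - 1))) = 0*(821 + (8 - 16 + 2/(-7))) = 0*(821 + (8 - 16 + 2*(-⅐))) = 0*(821 + (8 - 16 - 2/7)) = 0*(821 - 58/7) = 0*(5689/7) = 0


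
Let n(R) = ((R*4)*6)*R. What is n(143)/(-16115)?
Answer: -44616/1465 ≈ -30.455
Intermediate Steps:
n(R) = 24*R² (n(R) = ((4*R)*6)*R = (24*R)*R = 24*R²)
n(143)/(-16115) = (24*143²)/(-16115) = (24*20449)*(-1/16115) = 490776*(-1/16115) = -44616/1465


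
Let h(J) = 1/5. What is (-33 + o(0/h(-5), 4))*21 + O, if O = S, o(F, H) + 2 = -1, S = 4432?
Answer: 3676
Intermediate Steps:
h(J) = ⅕
o(F, H) = -3 (o(F, H) = -2 - 1 = -3)
O = 4432
(-33 + o(0/h(-5), 4))*21 + O = (-33 - 3)*21 + 4432 = -36*21 + 4432 = -756 + 4432 = 3676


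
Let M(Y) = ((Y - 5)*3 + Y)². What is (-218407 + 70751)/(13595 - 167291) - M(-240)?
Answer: -18263389043/19212 ≈ -9.5062e+5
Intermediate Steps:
M(Y) = (-15 + 4*Y)² (M(Y) = ((-5 + Y)*3 + Y)² = ((-15 + 3*Y) + Y)² = (-15 + 4*Y)²)
(-218407 + 70751)/(13595 - 167291) - M(-240) = (-218407 + 70751)/(13595 - 167291) - (-15 + 4*(-240))² = -147656/(-153696) - (-15 - 960)² = -147656*(-1/153696) - 1*(-975)² = 18457/19212 - 1*950625 = 18457/19212 - 950625 = -18263389043/19212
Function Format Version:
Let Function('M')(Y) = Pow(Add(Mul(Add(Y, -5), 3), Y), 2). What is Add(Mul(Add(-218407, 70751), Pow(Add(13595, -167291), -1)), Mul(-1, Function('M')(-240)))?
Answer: Rational(-18263389043, 19212) ≈ -9.5062e+5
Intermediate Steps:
Function('M')(Y) = Pow(Add(-15, Mul(4, Y)), 2) (Function('M')(Y) = Pow(Add(Mul(Add(-5, Y), 3), Y), 2) = Pow(Add(Add(-15, Mul(3, Y)), Y), 2) = Pow(Add(-15, Mul(4, Y)), 2))
Add(Mul(Add(-218407, 70751), Pow(Add(13595, -167291), -1)), Mul(-1, Function('M')(-240))) = Add(Mul(Add(-218407, 70751), Pow(Add(13595, -167291), -1)), Mul(-1, Pow(Add(-15, Mul(4, -240)), 2))) = Add(Mul(-147656, Pow(-153696, -1)), Mul(-1, Pow(Add(-15, -960), 2))) = Add(Mul(-147656, Rational(-1, 153696)), Mul(-1, Pow(-975, 2))) = Add(Rational(18457, 19212), Mul(-1, 950625)) = Add(Rational(18457, 19212), -950625) = Rational(-18263389043, 19212)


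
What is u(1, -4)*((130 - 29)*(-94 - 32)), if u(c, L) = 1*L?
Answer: 50904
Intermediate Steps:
u(c, L) = L
u(1, -4)*((130 - 29)*(-94 - 32)) = -4*(130 - 29)*(-94 - 32) = -404*(-126) = -4*(-12726) = 50904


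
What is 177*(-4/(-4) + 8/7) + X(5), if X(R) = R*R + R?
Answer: 2865/7 ≈ 409.29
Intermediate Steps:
X(R) = R + R**2 (X(R) = R**2 + R = R + R**2)
177*(-4/(-4) + 8/7) + X(5) = 177*(-4/(-4) + 8/7) + 5*(1 + 5) = 177*(-4*(-1/4) + 8*(1/7)) + 5*6 = 177*(1 + 8/7) + 30 = 177*(15/7) + 30 = 2655/7 + 30 = 2865/7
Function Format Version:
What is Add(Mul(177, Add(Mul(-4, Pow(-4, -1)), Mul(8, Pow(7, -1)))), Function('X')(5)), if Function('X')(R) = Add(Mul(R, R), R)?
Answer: Rational(2865, 7) ≈ 409.29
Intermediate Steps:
Function('X')(R) = Add(R, Pow(R, 2)) (Function('X')(R) = Add(Pow(R, 2), R) = Add(R, Pow(R, 2)))
Add(Mul(177, Add(Mul(-4, Pow(-4, -1)), Mul(8, Pow(7, -1)))), Function('X')(5)) = Add(Mul(177, Add(Mul(-4, Pow(-4, -1)), Mul(8, Pow(7, -1)))), Mul(5, Add(1, 5))) = Add(Mul(177, Add(Mul(-4, Rational(-1, 4)), Mul(8, Rational(1, 7)))), Mul(5, 6)) = Add(Mul(177, Add(1, Rational(8, 7))), 30) = Add(Mul(177, Rational(15, 7)), 30) = Add(Rational(2655, 7), 30) = Rational(2865, 7)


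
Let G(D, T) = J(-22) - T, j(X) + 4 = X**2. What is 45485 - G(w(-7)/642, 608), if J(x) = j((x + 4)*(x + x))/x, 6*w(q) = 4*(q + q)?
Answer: 820653/11 ≈ 74605.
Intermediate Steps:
w(q) = 4*q/3 (w(q) = (4*(q + q))/6 = (4*(2*q))/6 = (8*q)/6 = 4*q/3)
j(X) = -4 + X**2
J(x) = (-4 + 4*x**2*(4 + x)**2)/x (J(x) = (-4 + ((x + 4)*(x + x))**2)/x = (-4 + ((4 + x)*(2*x))**2)/x = (-4 + (2*x*(4 + x))**2)/x = (-4 + 4*x**2*(4 + x)**2)/x)
G(D, T) = -313630/11 - T (G(D, T) = (-4/(-22) + 4*(-22)*(4 - 22)**2) - T = (-4*(-1/22) + 4*(-22)*(-18)**2) - T = (2/11 + 4*(-22)*324) - T = (2/11 - 28512) - T = -313630/11 - T)
45485 - G(w(-7)/642, 608) = 45485 - (-313630/11 - 1*608) = 45485 - (-313630/11 - 608) = 45485 - 1*(-320318/11) = 45485 + 320318/11 = 820653/11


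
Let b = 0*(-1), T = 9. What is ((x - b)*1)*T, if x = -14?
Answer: -126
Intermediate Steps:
b = 0
((x - b)*1)*T = ((-14 - 1*0)*1)*9 = ((-14 + 0)*1)*9 = -14*1*9 = -14*9 = -126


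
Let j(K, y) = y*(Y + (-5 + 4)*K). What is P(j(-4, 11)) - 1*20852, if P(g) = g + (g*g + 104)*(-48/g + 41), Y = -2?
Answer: 21946/11 ≈ 1995.1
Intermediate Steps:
j(K, y) = y*(-2 - K) (j(K, y) = y*(-2 + (-5 + 4)*K) = y*(-2 - K))
P(g) = g + (41 - 48/g)*(104 + g²) (P(g) = g + (g² + 104)*(41 - 48/g) = g + (104 + g²)*(41 - 48/g) = g + (41 - 48/g)*(104 + g²))
P(j(-4, 11)) - 1*20852 = (4264 - 4992*(-1/(11*(2 - 4))) - (-47)*11*(2 - 4) + 41*(-1*11*(2 - 4))²) - 1*20852 = (4264 - 4992/((-1*11*(-2))) - (-47)*11*(-2) + 41*(-1*11*(-2))²) - 20852 = (4264 - 4992/22 - 47*22 + 41*22²) - 20852 = (4264 - 4992*1/22 - 1034 + 41*484) - 20852 = (4264 - 2496/11 - 1034 + 19844) - 20852 = 251318/11 - 20852 = 21946/11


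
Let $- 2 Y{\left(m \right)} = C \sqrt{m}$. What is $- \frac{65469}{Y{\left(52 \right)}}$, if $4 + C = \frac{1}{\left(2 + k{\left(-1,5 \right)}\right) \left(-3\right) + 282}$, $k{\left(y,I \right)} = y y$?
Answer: $- \frac{1374849 \sqrt{13}}{1091} \approx -4543.6$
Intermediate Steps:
$k{\left(y,I \right)} = y^{2}$
$C = - \frac{1091}{273}$ ($C = -4 + \frac{1}{\left(2 + \left(-1\right)^{2}\right) \left(-3\right) + 282} = -4 + \frac{1}{\left(2 + 1\right) \left(-3\right) + 282} = -4 + \frac{1}{3 \left(-3\right) + 282} = -4 + \frac{1}{-9 + 282} = -4 + \frac{1}{273} = - \frac{1091}{273} \approx -3.9963$)
$Y{\left(m \right)} = \frac{1091 \sqrt{m}}{546}$ ($Y{\left(m \right)} = - \frac{\left(- \frac{1091}{273}\right) \sqrt{m}}{2} = \frac{1091 \sqrt{m}}{546}$)
$- \frac{65469}{Y{\left(52 \right)}} = - \frac{65469}{\frac{1091}{546} \sqrt{52}} = - \frac{65469}{\frac{1091}{546} \cdot 2 \sqrt{13}} = - \frac{65469}{\frac{1091}{273} \sqrt{13}} = - 65469 \frac{21 \sqrt{13}}{1091} = - \frac{1374849 \sqrt{13}}{1091}$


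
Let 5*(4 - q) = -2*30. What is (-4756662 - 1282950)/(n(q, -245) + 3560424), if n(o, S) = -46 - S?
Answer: -6039612/3560623 ≈ -1.6962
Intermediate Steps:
q = 16 (q = 4 - (-2)*30/5 = 4 - 1/5*(-60) = 4 + 12 = 16)
(-4756662 - 1282950)/(n(q, -245) + 3560424) = (-4756662 - 1282950)/((-46 - 1*(-245)) + 3560424) = -6039612/((-46 + 245) + 3560424) = -6039612/(199 + 3560424) = -6039612/3560623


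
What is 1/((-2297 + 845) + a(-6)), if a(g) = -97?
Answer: -1/1549 ≈ -0.00064558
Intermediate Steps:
1/((-2297 + 845) + a(-6)) = 1/((-2297 + 845) - 97) = 1/(-1452 - 97) = 1/(-1549) = -1/1549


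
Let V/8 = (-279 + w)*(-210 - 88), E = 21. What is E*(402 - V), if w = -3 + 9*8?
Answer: -10504998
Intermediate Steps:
w = 69 (w = -3 + 72 = 69)
V = 500640 (V = 8*((-279 + 69)*(-210 - 88)) = 8*(-210*(-298)) = 8*62580 = 500640)
E*(402 - V) = 21*(402 - 1*500640) = 21*(402 - 500640) = 21*(-500238) = -10504998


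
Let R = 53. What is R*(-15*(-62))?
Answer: 49290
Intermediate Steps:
R*(-15*(-62)) = 53*(-15*(-62)) = 53*930 = 49290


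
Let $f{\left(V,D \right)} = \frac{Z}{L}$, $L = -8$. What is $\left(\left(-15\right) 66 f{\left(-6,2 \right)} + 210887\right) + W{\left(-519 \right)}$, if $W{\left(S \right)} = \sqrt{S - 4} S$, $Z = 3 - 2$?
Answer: $\frac{844043}{4} - 519 i \sqrt{523} \approx 2.1101 \cdot 10^{5} - 11869.0 i$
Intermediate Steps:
$Z = 1$
$f{\left(V,D \right)} = - \frac{1}{8}$ ($f{\left(V,D \right)} = 1 \frac{1}{-8} = 1 \left(- \frac{1}{8}\right) = - \frac{1}{8}$)
$W{\left(S \right)} = S \sqrt{-4 + S}$ ($W{\left(S \right)} = \sqrt{-4 + S} S = S \sqrt{-4 + S}$)
$\left(\left(-15\right) 66 f{\left(-6,2 \right)} + 210887\right) + W{\left(-519 \right)} = \left(\left(-15\right) 66 \left(- \frac{1}{8}\right) + 210887\right) - 519 \sqrt{-4 - 519} = \left(\left(-990\right) \left(- \frac{1}{8}\right) + 210887\right) - 519 \sqrt{-523} = \left(\frac{495}{4} + 210887\right) - 519 i \sqrt{523} = \frac{844043}{4} - 519 i \sqrt{523}$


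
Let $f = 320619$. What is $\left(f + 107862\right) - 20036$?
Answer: $408445$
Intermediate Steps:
$\left(f + 107862\right) - 20036 = \left(320619 + 107862\right) - 20036 = 428481 - 20036 = 408445$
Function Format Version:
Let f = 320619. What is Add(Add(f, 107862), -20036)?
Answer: 408445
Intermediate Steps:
Add(Add(f, 107862), -20036) = Add(Add(320619, 107862), -20036) = Add(428481, -20036) = 408445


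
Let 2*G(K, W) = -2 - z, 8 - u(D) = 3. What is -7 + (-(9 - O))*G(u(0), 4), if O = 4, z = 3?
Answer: 11/2 ≈ 5.5000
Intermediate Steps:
u(D) = 5 (u(D) = 8 - 1*3 = 8 - 3 = 5)
G(K, W) = -5/2 (G(K, W) = (-2 - 1*3)/2 = (-2 - 3)/2 = (½)*(-5) = -5/2)
-7 + (-(9 - O))*G(u(0), 4) = -7 - (9 - 1*4)*(-5/2) = -7 - (9 - 4)*(-5/2) = -7 - 1*5*(-5/2) = -7 - 5*(-5/2) = -7 + 25/2 = 11/2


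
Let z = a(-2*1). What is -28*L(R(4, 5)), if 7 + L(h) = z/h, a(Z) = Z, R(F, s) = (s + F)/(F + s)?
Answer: 252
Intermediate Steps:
R(F, s) = 1 (R(F, s) = (F + s)/(F + s) = 1)
z = -2 (z = -2*1 = -2)
L(h) = -7 - 2/h
-28*L(R(4, 5)) = -28*(-7 - 2/1) = -28*(-7 - 2*1) = -28*(-7 - 2) = -28*(-9) = 252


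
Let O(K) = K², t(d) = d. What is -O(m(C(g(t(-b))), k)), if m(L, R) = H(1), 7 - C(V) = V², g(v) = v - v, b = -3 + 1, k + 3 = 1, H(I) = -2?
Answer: -4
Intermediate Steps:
k = -2 (k = -3 + 1 = -2)
b = -2
g(v) = 0
C(V) = 7 - V²
m(L, R) = -2
-O(m(C(g(t(-b))), k)) = -1*(-2)² = -1*4 = -4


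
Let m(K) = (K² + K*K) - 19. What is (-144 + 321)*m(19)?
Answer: 124431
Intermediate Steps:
m(K) = -19 + 2*K² (m(K) = (K² + K²) - 19 = 2*K² - 19 = -19 + 2*K²)
(-144 + 321)*m(19) = (-144 + 321)*(-19 + 2*19²) = 177*(-19 + 2*361) = 177*(-19 + 722) = 177*703 = 124431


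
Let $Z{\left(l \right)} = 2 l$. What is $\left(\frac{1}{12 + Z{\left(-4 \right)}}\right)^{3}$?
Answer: $\frac{1}{64} \approx 0.015625$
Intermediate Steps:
$\left(\frac{1}{12 + Z{\left(-4 \right)}}\right)^{3} = \left(\frac{1}{12 + 2 \left(-4\right)}\right)^{3} = \left(\frac{1}{12 - 8}\right)^{3} = \left(\frac{1}{4}\right)^{3} = \frac{1}{64}$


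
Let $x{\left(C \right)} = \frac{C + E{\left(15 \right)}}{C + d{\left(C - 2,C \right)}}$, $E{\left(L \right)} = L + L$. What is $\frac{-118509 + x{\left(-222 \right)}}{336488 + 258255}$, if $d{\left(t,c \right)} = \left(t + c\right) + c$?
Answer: $- \frac{52736409}{264660635} \approx -0.19926$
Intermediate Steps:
$d{\left(t,c \right)} = t + 2 c$ ($d{\left(t,c \right)} = \left(c + t\right) + c = t + 2 c$)
$E{\left(L \right)} = 2 L$
$x{\left(C \right)} = \frac{30 + C}{-2 + 4 C}$ ($x{\left(C \right)} = \frac{C + 2 \cdot 15}{C + \left(\left(C - 2\right) + 2 C\right)} = \frac{C + 30}{C + \left(\left(-2 + C\right) + 2 C\right)} = \frac{30 + C}{C + \left(-2 + 3 C\right)} = \frac{30 + C}{-2 + 4 C}$)
$\frac{-118509 + x{\left(-222 \right)}}{336488 + 258255} = \frac{-118509 + \frac{30 - 222}{2 \left(-1 + 2 \left(-222\right)\right)}}{336488 + 258255} = \frac{-118509 + \frac{1}{2} \frac{1}{-1 - 444} \left(-192\right)}{594743} = \left(-118509 + \frac{1}{2} \frac{1}{-445} \left(-192\right)\right) \frac{1}{594743} = \left(-118509 + \frac{1}{2} \left(- \frac{1}{445}\right) \left(-192\right)\right) \frac{1}{594743} = \left(-118509 + \frac{96}{445}\right) \frac{1}{594743} = \left(- \frac{52736409}{445}\right) \frac{1}{594743} = - \frac{52736409}{264660635}$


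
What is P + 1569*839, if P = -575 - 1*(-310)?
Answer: 1316126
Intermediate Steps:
P = -265 (P = -575 + 310 = -265)
P + 1569*839 = -265 + 1569*839 = -265 + 1316391 = 1316126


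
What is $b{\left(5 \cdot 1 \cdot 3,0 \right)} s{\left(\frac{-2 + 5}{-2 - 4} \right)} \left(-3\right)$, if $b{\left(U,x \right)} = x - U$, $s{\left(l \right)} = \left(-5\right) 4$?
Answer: $-900$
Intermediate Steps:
$s{\left(l \right)} = -20$
$b{\left(5 \cdot 1 \cdot 3,0 \right)} s{\left(\frac{-2 + 5}{-2 - 4} \right)} \left(-3\right) = \left(0 - 5 \cdot 1 \cdot 3\right) \left(-20\right) \left(-3\right) = \left(0 - 5 \cdot 3\right) \left(-20\right) \left(-3\right) = \left(0 - 15\right) \left(-20\right) \left(-3\right) = \left(-15\right) \left(-20\right) \left(-3\right) = 300 \left(-3\right) = -900$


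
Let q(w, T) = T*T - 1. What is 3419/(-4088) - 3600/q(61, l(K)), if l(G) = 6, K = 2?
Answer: -60557/584 ≈ -103.69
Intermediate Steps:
q(w, T) = -1 + T² (q(w, T) = T² - 1 = -1 + T²)
3419/(-4088) - 3600/q(61, l(K)) = 3419/(-4088) - 3600/(-1 + 6²) = 3419*(-1/4088) - 3600/(-1 + 36) = -3419/4088 - 3600/35 = -3419/4088 - 3600*1/35 = -3419/4088 - 720/7 = -60557/584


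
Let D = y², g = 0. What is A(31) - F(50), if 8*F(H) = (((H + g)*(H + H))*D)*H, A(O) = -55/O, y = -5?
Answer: -24218805/31 ≈ -7.8125e+5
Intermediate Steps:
D = 25 (D = (-5)² = 25)
F(H) = 25*H³/4 (F(H) = ((((H + 0)*(H + H))*25)*H)/8 = (((H*(2*H))*25)*H)/8 = (((2*H²)*25)*H)/8 = ((50*H²)*H)/8 = (50*H³)/8 = 25*H³/4)
A(31) - F(50) = -55/31 - 25*50³/4 = -55*1/31 - 25*125000/4 = -55/31 - 1*781250 = -55/31 - 781250 = -24218805/31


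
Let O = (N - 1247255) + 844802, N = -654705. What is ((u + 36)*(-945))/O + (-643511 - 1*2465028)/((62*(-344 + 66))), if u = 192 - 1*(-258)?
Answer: 61002460183/337429172 ≈ 180.79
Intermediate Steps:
O = -1057158 (O = (-654705 - 1247255) + 844802 = -1901960 + 844802 = -1057158)
u = 450 (u = 192 + 258 = 450)
((u + 36)*(-945))/O + (-643511 - 1*2465028)/((62*(-344 + 66))) = ((450 + 36)*(-945))/(-1057158) + (-643511 - 1*2465028)/((62*(-344 + 66))) = (486*(-945))*(-1/1057158) + (-643511 - 2465028)/((62*(-278))) = -459270*(-1/1057158) - 3108539/(-17236) = 8505/19577 - 3108539*(-1/17236) = 8505/19577 + 3108539/17236 = 61002460183/337429172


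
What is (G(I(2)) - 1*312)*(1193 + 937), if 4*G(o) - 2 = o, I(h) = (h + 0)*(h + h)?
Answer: -659235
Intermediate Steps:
I(h) = 2*h² (I(h) = h*(2*h) = 2*h²)
G(o) = ½ + o/4
(G(I(2)) - 1*312)*(1193 + 937) = ((½ + (2*2²)/4) - 1*312)*(1193 + 937) = ((½ + (2*4)/4) - 312)*2130 = ((½ + (¼)*8) - 312)*2130 = ((½ + 2) - 312)*2130 = (5/2 - 312)*2130 = -619/2*2130 = -659235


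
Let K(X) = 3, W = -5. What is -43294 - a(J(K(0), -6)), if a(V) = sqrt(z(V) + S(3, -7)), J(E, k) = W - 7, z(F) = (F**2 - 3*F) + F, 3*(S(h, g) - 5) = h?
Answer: -43294 - sqrt(174) ≈ -43307.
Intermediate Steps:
S(h, g) = 5 + h/3
z(F) = F**2 - 2*F
J(E, k) = -12 (J(E, k) = -5 - 7 = -12)
a(V) = sqrt(6 + V*(-2 + V)) (a(V) = sqrt(V*(-2 + V) + (5 + (1/3)*3)) = sqrt(V*(-2 + V) + (5 + 1)) = sqrt(V*(-2 + V) + 6) = sqrt(6 + V*(-2 + V)))
-43294 - a(J(K(0), -6)) = -43294 - sqrt(6 - 12*(-2 - 12)) = -43294 - sqrt(6 - 12*(-14)) = -43294 - sqrt(6 + 168) = -43294 - sqrt(174)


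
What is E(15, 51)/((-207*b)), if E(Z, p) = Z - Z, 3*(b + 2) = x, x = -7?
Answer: 0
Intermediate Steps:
b = -13/3 (b = -2 + (1/3)*(-7) = -2 - 7/3 = -13/3 ≈ -4.3333)
E(Z, p) = 0
E(15, 51)/((-207*b)) = 0/((-207*(-13/3))) = 0/897 = 0*(1/897) = 0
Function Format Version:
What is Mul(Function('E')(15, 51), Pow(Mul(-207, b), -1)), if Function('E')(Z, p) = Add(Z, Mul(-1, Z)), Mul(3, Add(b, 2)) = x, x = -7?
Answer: 0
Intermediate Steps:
b = Rational(-13, 3) (b = Add(-2, Mul(Rational(1, 3), -7)) = Add(-2, Rational(-7, 3)) = Rational(-13, 3) ≈ -4.3333)
Function('E')(Z, p) = 0
Mul(Function('E')(15, 51), Pow(Mul(-207, b), -1)) = Mul(0, Pow(Mul(-207, Rational(-13, 3)), -1)) = Mul(0, Pow(897, -1)) = Mul(0, Rational(1, 897)) = 0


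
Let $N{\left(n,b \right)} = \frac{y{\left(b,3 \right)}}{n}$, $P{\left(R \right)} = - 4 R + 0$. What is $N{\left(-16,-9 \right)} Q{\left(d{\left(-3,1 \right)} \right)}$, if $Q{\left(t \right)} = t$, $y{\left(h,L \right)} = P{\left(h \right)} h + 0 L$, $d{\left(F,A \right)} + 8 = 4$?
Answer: $-81$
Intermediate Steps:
$P{\left(R \right)} = - 4 R$
$d{\left(F,A \right)} = -4$ ($d{\left(F,A \right)} = -8 + 4 = -4$)
$y{\left(h,L \right)} = - 4 h^{2}$ ($y{\left(h,L \right)} = - 4 h h + 0 L = - 4 h^{2} + 0 = - 4 h^{2}$)
$N{\left(n,b \right)} = - \frac{4 b^{2}}{n}$ ($N{\left(n,b \right)} = \frac{\left(-4\right) b^{2}}{n} = - \frac{4 b^{2}}{n}$)
$N{\left(-16,-9 \right)} Q{\left(d{\left(-3,1 \right)} \right)} = - \frac{4 \left(-9\right)^{2}}{-16} \left(-4\right) = \left(-4\right) 81 \left(- \frac{1}{16}\right) \left(-4\right) = \frac{81}{4} \left(-4\right) = -81$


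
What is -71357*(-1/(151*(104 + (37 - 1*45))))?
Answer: 71357/14496 ≈ 4.9225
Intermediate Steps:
-71357*(-1/(151*(104 + (37 - 1*45)))) = -71357*(-1/(151*(104 + (37 - 45)))) = -71357*(-1/(151*(104 - 8))) = -71357/((-151*96)) = -71357/(-14496) = -71357*(-1/14496) = 71357/14496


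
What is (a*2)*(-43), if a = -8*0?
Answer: 0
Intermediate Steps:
a = 0
(a*2)*(-43) = (0*2)*(-43) = 0*(-43) = 0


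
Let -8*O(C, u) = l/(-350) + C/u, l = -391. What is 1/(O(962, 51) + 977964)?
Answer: 142800/139652902559 ≈ 1.0225e-6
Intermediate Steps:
O(C, u) = -391/2800 - C/(8*u) (O(C, u) = -(-391/(-350) + C/u)/8 = -(-391*(-1/350) + C/u)/8 = -(391/350 + C/u)/8 = -391/2800 - C/(8*u))
1/(O(962, 51) + 977964) = 1/((-391/2800 - ⅛*962/51) + 977964) = 1/((-391/2800 - ⅛*962*1/51) + 977964) = 1/((-391/2800 - 481/204) + 977964) = 1/(-356641/142800 + 977964) = 1/(139652902559/142800) = 142800/139652902559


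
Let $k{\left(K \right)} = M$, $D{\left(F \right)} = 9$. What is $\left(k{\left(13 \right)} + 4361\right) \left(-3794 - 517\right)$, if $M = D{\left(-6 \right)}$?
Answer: $-18839070$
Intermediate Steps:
$M = 9$
$k{\left(K \right)} = 9$
$\left(k{\left(13 \right)} + 4361\right) \left(-3794 - 517\right) = \left(9 + 4361\right) \left(-3794 - 517\right) = 4370 \left(-4311\right) = -18839070$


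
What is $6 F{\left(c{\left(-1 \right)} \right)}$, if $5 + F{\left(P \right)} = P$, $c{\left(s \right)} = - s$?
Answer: $-24$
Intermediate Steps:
$F{\left(P \right)} = -5 + P$
$6 F{\left(c{\left(-1 \right)} \right)} = 6 \left(-5 - -1\right) = 6 \left(-5 + 1\right) = 6 \left(-4\right) = -24$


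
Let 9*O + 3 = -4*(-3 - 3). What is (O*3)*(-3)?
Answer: -21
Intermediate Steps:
O = 7/3 (O = -1/3 + (-4*(-3 - 3))/9 = -1/3 + (-4*(-6))/9 = -1/3 + (1/9)*24 = -1/3 + 8/3 = 7/3 ≈ 2.3333)
(O*3)*(-3) = ((7/3)*3)*(-3) = 7*(-3) = -21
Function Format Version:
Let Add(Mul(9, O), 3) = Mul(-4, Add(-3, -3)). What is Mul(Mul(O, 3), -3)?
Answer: -21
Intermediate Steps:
O = Rational(7, 3) (O = Add(Rational(-1, 3), Mul(Rational(1, 9), Mul(-4, Add(-3, -3)))) = Add(Rational(-1, 3), Mul(Rational(1, 9), Mul(-4, -6))) = Add(Rational(-1, 3), Mul(Rational(1, 9), 24)) = Add(Rational(-1, 3), Rational(8, 3)) = Rational(7, 3) ≈ 2.3333)
Mul(Mul(O, 3), -3) = Mul(Mul(Rational(7, 3), 3), -3) = Mul(7, -3) = -21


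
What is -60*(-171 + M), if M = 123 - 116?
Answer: 9840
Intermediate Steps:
M = 7
-60*(-171 + M) = -60*(-171 + 7) = -60*(-164) = -1*(-9840) = 9840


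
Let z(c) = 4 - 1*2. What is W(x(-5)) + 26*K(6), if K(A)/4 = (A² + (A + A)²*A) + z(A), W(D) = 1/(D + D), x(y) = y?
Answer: 938079/10 ≈ 93808.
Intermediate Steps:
W(D) = 1/(2*D)
z(c) = 2 (z(c) = 4 - 2 = 2)
K(A) = 8 + 4*A² + 16*A³ (K(A) = 4*((A² + (A + A)²*A) + 2) = 4*((A² + (2*A)²*A) + 2) = 4*((A² + (4*A²)*A) + 2) = 4*((A² + 4*A³) + 2) = 4*(2 + A² + 4*A³) = 8 + 4*A² + 16*A³)
W(x(-5)) + 26*K(6) = (½)/(-5) + 26*(8 + 4*6² + 16*6³) = (½)*(-⅕) + 26*(8 + 4*36 + 16*216) = -⅒ + 26*(8 + 144 + 3456) = -⅒ + 26*3608 = -⅒ + 93808 = 938079/10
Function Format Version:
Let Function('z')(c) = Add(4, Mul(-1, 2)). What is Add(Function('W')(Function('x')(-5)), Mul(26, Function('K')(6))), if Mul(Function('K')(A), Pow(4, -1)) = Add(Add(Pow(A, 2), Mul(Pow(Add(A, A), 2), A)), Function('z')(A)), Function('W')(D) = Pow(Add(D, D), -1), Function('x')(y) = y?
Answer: Rational(938079, 10) ≈ 93808.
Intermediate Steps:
Function('W')(D) = Mul(Rational(1, 2), Pow(D, -1)) (Function('W')(D) = Pow(Mul(2, D), -1) = Mul(Rational(1, 2), Pow(D, -1)))
Function('z')(c) = 2 (Function('z')(c) = Add(4, -2) = 2)
Function('K')(A) = Add(8, Mul(4, Pow(A, 2)), Mul(16, Pow(A, 3))) (Function('K')(A) = Mul(4, Add(Add(Pow(A, 2), Mul(Pow(Add(A, A), 2), A)), 2)) = Mul(4, Add(Add(Pow(A, 2), Mul(Pow(Mul(2, A), 2), A)), 2)) = Mul(4, Add(Add(Pow(A, 2), Mul(Mul(4, Pow(A, 2)), A)), 2)) = Mul(4, Add(Add(Pow(A, 2), Mul(4, Pow(A, 3))), 2)) = Mul(4, Add(2, Pow(A, 2), Mul(4, Pow(A, 3)))) = Add(8, Mul(4, Pow(A, 2)), Mul(16, Pow(A, 3))))
Add(Function('W')(Function('x')(-5)), Mul(26, Function('K')(6))) = Add(Mul(Rational(1, 2), Pow(-5, -1)), Mul(26, Add(8, Mul(4, Pow(6, 2)), Mul(16, Pow(6, 3))))) = Add(Mul(Rational(1, 2), Rational(-1, 5)), Mul(26, Add(8, Mul(4, 36), Mul(16, 216)))) = Add(Rational(-1, 10), Mul(26, Add(8, 144, 3456))) = Add(Rational(-1, 10), Mul(26, 3608)) = Add(Rational(-1, 10), 93808) = Rational(938079, 10)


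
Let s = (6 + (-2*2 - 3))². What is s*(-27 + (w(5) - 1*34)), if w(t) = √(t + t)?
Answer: -61 + √10 ≈ -57.838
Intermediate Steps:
w(t) = √2*√t (w(t) = √(2*t) = √2*√t)
s = 1 (s = (6 + (-4 - 3))² = (6 - 7)² = (-1)² = 1)
s*(-27 + (w(5) - 1*34)) = 1*(-27 + (√2*√5 - 1*34)) = 1*(-27 + (√10 - 34)) = 1*(-27 + (-34 + √10)) = 1*(-61 + √10) = -61 + √10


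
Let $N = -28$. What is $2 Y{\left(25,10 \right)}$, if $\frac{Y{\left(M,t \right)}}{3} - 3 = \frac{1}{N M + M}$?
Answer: $\frac{4048}{225} \approx 17.991$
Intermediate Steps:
$Y{\left(M,t \right)} = 9 - \frac{1}{9 M}$ ($Y{\left(M,t \right)} = 9 + \frac{3}{- 28 M + M} = 9 + \frac{3}{\left(-27\right) M} = 9 + 3 \left(- \frac{1}{27 M}\right) = 9 - \frac{1}{9 M}$)
$2 Y{\left(25,10 \right)} = 2 \left(9 - \frac{1}{9 \cdot 25}\right) = 2 \left(9 - \frac{1}{225}\right) = 2 \cdot \frac{2024}{225} = \frac{4048}{225}$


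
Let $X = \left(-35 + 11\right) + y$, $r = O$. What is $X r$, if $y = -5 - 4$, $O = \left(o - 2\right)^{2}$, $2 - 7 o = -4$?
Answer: $- \frac{2112}{49} \approx -43.102$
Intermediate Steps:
$o = \frac{6}{7}$ ($o = \frac{2}{7} - - \frac{4}{7} = \frac{2}{7} + \frac{4}{7} = \frac{6}{7} \approx 0.85714$)
$O = \frac{64}{49}$ ($O = \left(\frac{6}{7} - 2\right)^{2} = \left(- \frac{8}{7}\right)^{2} = \frac{64}{49} \approx 1.3061$)
$y = -9$ ($y = -5 - 4 = -9$)
$r = \frac{64}{49} \approx 1.3061$
$X = -33$ ($X = \left(-35 + 11\right) - 9 = -24 - 9 = -33$)
$X r = \left(-33\right) \frac{64}{49} = - \frac{2112}{49}$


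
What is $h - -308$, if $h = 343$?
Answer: $651$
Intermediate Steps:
$h - -308 = 343 - -308 = 343 + 308 = 651$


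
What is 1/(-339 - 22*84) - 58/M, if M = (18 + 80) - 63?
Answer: -251261/151620 ≈ -1.6572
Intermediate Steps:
M = 35 (M = 98 - 63 = 35)
1/(-339 - 22*84) - 58/M = 1/(-339 - 22*84) - 58/35 = (1/84)/(-361) - 58*1/35 = -1/361*1/84 - 58/35 = -1/30324 - 58/35 = -251261/151620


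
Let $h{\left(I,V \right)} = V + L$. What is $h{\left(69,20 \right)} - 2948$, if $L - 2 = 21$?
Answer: $-2905$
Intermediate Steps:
$L = 23$ ($L = 2 + 21 = 23$)
$h{\left(I,V \right)} = 23 + V$ ($h{\left(I,V \right)} = V + 23 = 23 + V$)
$h{\left(69,20 \right)} - 2948 = \left(23 + 20\right) - 2948 = 43 - 2948 = -2905$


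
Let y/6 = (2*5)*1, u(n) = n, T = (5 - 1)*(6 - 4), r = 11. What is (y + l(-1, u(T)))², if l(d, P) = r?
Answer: 5041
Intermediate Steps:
T = 8 (T = 4*2 = 8)
y = 60 (y = 6*((2*5)*1) = 6*(10*1) = 6*10 = 60)
l(d, P) = 11
(y + l(-1, u(T)))² = (60 + 11)² = 71² = 5041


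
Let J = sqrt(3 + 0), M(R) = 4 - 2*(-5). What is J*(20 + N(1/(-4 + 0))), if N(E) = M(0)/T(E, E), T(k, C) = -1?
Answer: 6*sqrt(3) ≈ 10.392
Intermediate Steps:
M(R) = 14 (M(R) = 4 + 10 = 14)
N(E) = -14 (N(E) = 14/(-1) = 14*(-1) = -14)
J = sqrt(3) ≈ 1.7320
J*(20 + N(1/(-4 + 0))) = sqrt(3)*(20 - 14) = sqrt(3)*6 = 6*sqrt(3)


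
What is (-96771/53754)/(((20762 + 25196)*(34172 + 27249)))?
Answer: -32257/50578685245924 ≈ -6.3776e-10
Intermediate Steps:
(-96771/53754)/(((20762 + 25196)*(34172 + 27249))) = (-96771*1/53754)/((45958*61421)) = -32257/17918/2822786318 = -32257/17918*1/2822786318 = -32257/50578685245924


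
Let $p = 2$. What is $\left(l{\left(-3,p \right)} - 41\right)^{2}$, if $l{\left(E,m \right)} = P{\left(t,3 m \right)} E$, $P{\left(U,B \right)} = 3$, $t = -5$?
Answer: $2500$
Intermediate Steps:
$l{\left(E,m \right)} = 3 E$
$\left(l{\left(-3,p \right)} - 41\right)^{2} = \left(3 \left(-3\right) - 41\right)^{2} = \left(-9 - 41\right)^{2} = \left(-50\right)^{2} = 2500$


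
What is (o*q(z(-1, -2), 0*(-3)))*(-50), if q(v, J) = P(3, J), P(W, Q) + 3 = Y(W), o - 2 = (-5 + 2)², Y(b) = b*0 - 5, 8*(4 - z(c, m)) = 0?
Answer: 4400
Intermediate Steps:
z(c, m) = 4 (z(c, m) = 4 - ⅛*0 = 4 + 0 = 4)
Y(b) = -5 (Y(b) = 0 - 5 = -5)
o = 11 (o = 2 + (-5 + 2)² = 2 + (-3)² = 2 + 9 = 11)
P(W, Q) = -8 (P(W, Q) = -3 - 5 = -8)
q(v, J) = -8
(o*q(z(-1, -2), 0*(-3)))*(-50) = (11*(-8))*(-50) = -88*(-50) = 4400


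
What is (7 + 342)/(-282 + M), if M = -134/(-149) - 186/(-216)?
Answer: -1872036/1503205 ≈ -1.2454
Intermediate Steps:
M = 9443/5364 (M = -134*(-1/149) - 186*(-1/216) = 134/149 + 31/36 = 9443/5364 ≈ 1.7604)
(7 + 342)/(-282 + M) = (7 + 342)/(-282 + 9443/5364) = 349/(-1503205/5364) = 349*(-5364/1503205) = -1872036/1503205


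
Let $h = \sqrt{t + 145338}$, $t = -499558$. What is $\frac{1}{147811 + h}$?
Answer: $\frac{147811}{21848445941} - \frac{2 i \sqrt{88555}}{21848445941} \approx 6.7653 \cdot 10^{-6} - 2.7241 \cdot 10^{-8} i$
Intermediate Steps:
$h = 2 i \sqrt{88555}$ ($h = \sqrt{-499558 + 145338} = \sqrt{-354220} = 2 i \sqrt{88555} \approx 595.16 i$)
$\frac{1}{147811 + h} = \frac{1}{147811 + 2 i \sqrt{88555}}$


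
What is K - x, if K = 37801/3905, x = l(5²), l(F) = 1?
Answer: 33896/3905 ≈ 8.6801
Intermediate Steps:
x = 1
K = 37801/3905 (K = 37801*(1/3905) = 37801/3905 ≈ 9.6801)
K - x = 37801/3905 - 1*1 = 37801/3905 - 1 = 33896/3905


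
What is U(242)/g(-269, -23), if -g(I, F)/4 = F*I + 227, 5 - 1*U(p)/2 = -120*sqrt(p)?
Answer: -5/12828 - 110*sqrt(2)/1069 ≈ -0.14591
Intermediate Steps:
U(p) = 10 + 240*sqrt(p) (U(p) = 10 - (-240)*sqrt(p) = 10 + 240*sqrt(p))
g(I, F) = -908 - 4*F*I (g(I, F) = -4*(F*I + 227) = -4*(227 + F*I) = -908 - 4*F*I)
U(242)/g(-269, -23) = (10 + 240*sqrt(242))/(-908 - 4*(-23)*(-269)) = (10 + 240*(11*sqrt(2)))/(-908 - 24748) = (10 + 2640*sqrt(2))/(-25656) = (10 + 2640*sqrt(2))*(-1/25656) = -5/12828 - 110*sqrt(2)/1069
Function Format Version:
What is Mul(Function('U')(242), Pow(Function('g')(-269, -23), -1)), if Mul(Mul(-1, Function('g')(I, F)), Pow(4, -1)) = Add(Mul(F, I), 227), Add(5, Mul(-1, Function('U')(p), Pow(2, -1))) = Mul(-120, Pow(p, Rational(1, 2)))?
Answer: Add(Rational(-5, 12828), Mul(Rational(-110, 1069), Pow(2, Rational(1, 2)))) ≈ -0.14591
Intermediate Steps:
Function('U')(p) = Add(10, Mul(240, Pow(p, Rational(1, 2)))) (Function('U')(p) = Add(10, Mul(-2, Mul(-120, Pow(p, Rational(1, 2))))) = Add(10, Mul(240, Pow(p, Rational(1, 2)))))
Function('g')(I, F) = Add(-908, Mul(-4, F, I)) (Function('g')(I, F) = Mul(-4, Add(Mul(F, I), 227)) = Mul(-4, Add(227, Mul(F, I))) = Add(-908, Mul(-4, F, I)))
Mul(Function('U')(242), Pow(Function('g')(-269, -23), -1)) = Mul(Add(10, Mul(240, Pow(242, Rational(1, 2)))), Pow(Add(-908, Mul(-4, -23, -269)), -1)) = Mul(Add(10, Mul(240, Mul(11, Pow(2, Rational(1, 2))))), Pow(Add(-908, -24748), -1)) = Mul(Add(10, Mul(2640, Pow(2, Rational(1, 2)))), Pow(-25656, -1)) = Mul(Add(10, Mul(2640, Pow(2, Rational(1, 2)))), Rational(-1, 25656)) = Add(Rational(-5, 12828), Mul(Rational(-110, 1069), Pow(2, Rational(1, 2))))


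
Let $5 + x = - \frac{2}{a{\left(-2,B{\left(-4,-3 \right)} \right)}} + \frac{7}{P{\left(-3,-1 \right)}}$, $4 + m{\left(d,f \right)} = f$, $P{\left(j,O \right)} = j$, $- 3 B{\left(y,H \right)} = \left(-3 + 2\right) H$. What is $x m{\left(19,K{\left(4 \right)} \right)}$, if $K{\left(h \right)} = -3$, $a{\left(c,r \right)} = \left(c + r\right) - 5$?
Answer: $\frac{595}{12} \approx 49.583$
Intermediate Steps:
$B{\left(y,H \right)} = \frac{H}{3}$ ($B{\left(y,H \right)} = - \frac{\left(-3 + 2\right) H}{3} = - \frac{\left(-1\right) H}{3} = \frac{H}{3}$)
$a{\left(c,r \right)} = -5 + c + r$
$m{\left(d,f \right)} = -4 + f$
$x = - \frac{85}{12}$ ($x = -5 - \left(\frac{7}{3} + \frac{2}{-5 - 2 + \frac{1}{3} \left(-3\right)}\right) = -5 - \left(\frac{7}{3} + \frac{2}{-5 - 2 - 1}\right) = -5 - \left(\frac{7}{3} + \frac{2}{-8}\right) = -5 - \frac{25}{12} = - \frac{85}{12} \approx -7.0833$)
$x m{\left(19,K{\left(4 \right)} \right)} = - \frac{85 \left(-4 - 3\right)}{12} = \left(- \frac{85}{12}\right) \left(-7\right) = \frac{595}{12}$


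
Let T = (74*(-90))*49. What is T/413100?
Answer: -1813/2295 ≈ -0.78998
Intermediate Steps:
T = -326340 (T = -6660*49 = -326340)
T/413100 = -326340/413100 = -326340*1/413100 = -1813/2295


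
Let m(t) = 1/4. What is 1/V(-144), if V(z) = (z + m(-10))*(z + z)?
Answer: 1/41400 ≈ 2.4155e-5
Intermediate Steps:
m(t) = ¼
V(z) = 2*z*(¼ + z) (V(z) = (z + ¼)*(z + z) = (¼ + z)*(2*z) = 2*z*(¼ + z))
1/V(-144) = 1/((½)*(-144)*(1 + 4*(-144))) = 1/((½)*(-144)*(1 - 576)) = 1/((½)*(-144)*(-575)) = 1/41400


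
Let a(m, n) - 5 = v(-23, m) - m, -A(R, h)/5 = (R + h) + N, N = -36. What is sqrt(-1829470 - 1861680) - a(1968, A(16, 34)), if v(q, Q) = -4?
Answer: 1967 + 5*I*sqrt(147646) ≈ 1967.0 + 1921.2*I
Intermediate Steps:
A(R, h) = 180 - 5*R - 5*h (A(R, h) = -5*((R + h) - 36) = -5*(-36 + R + h) = 180 - 5*R - 5*h)
a(m, n) = 1 - m (a(m, n) = 5 + (-4 - m) = 1 - m)
sqrt(-1829470 - 1861680) - a(1968, A(16, 34)) = sqrt(-1829470 - 1861680) - (1 - 1*1968) = sqrt(-3691150) - (1 - 1968) = 5*I*sqrt(147646) - 1*(-1967) = 5*I*sqrt(147646) + 1967 = 1967 + 5*I*sqrt(147646)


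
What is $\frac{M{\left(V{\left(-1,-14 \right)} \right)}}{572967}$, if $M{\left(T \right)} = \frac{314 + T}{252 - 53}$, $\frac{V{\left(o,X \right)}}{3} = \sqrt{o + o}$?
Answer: $\frac{314}{114020433} + \frac{i \sqrt{2}}{38006811} \approx 2.7539 \cdot 10^{-6} + 3.7209 \cdot 10^{-8} i$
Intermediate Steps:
$V{\left(o,X \right)} = 3 \sqrt{2} \sqrt{o}$ ($V{\left(o,X \right)} = 3 \sqrt{o + o} = 3 \sqrt{2 o} = 3 \sqrt{2} \sqrt{o}$)
$M{\left(T \right)} = \frac{314}{199} + \frac{T}{199}$ ($M{\left(T \right)} = \frac{314 + T}{199} = \left(314 + T\right) \frac{1}{199} = \frac{314}{199} + \frac{T}{199}$)
$\frac{M{\left(V{\left(-1,-14 \right)} \right)}}{572967} = \frac{\frac{314}{199} + \frac{3 \sqrt{2} \sqrt{-1}}{199}}{572967} = \left(\frac{314}{199} + \frac{3 \sqrt{2} i}{199}\right) \frac{1}{572967} = \left(\frac{314}{199} + \frac{3 i \sqrt{2}}{199}\right) \frac{1}{572967} = \frac{314}{114020433} + \frac{i \sqrt{2}}{38006811}$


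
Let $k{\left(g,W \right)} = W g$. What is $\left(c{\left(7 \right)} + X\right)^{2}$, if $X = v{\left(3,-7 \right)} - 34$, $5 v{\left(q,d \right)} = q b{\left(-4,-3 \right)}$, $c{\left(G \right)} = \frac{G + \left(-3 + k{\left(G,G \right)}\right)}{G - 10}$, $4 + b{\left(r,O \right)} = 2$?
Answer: $\frac{628849}{225} \approx 2794.9$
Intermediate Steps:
$b{\left(r,O \right)} = -2$ ($b{\left(r,O \right)} = -4 + 2 = -2$)
$c{\left(G \right)} = \frac{-3 + G + G^{2}}{-10 + G}$ ($c{\left(G \right)} = \frac{G + \left(-3 + G G\right)}{G - 10} = \frac{G + \left(-3 + G^{2}\right)}{-10 + G} = \frac{-3 + G + G^{2}}{-10 + G}$)
$v{\left(q,d \right)} = - \frac{2 q}{5}$ ($v{\left(q,d \right)} = \frac{q \left(-2\right)}{5} = \frac{\left(-2\right) q}{5} = - \frac{2 q}{5}$)
$X = - \frac{176}{5}$ ($X = \left(- \frac{2}{5}\right) 3 - 34 = - \frac{6}{5} - 34 = - \frac{176}{5} \approx -35.2$)
$\left(c{\left(7 \right)} + X\right)^{2} = \left(\frac{-3 + 7 + 7^{2}}{-10 + 7} - \frac{176}{5}\right)^{2} = \left(\frac{-3 + 7 + 49}{-3} - \frac{176}{5}\right)^{2} = \left(\left(- \frac{1}{3}\right) 53 - \frac{176}{5}\right)^{2} = \left(- \frac{53}{3} - \frac{176}{5}\right)^{2} = \left(- \frac{793}{15}\right)^{2} = \frac{628849}{225}$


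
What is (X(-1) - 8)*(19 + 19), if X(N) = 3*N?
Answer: -418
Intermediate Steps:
(X(-1) - 8)*(19 + 19) = (3*(-1) - 8)*(19 + 19) = (-3 - 8)*38 = -11*38 = -418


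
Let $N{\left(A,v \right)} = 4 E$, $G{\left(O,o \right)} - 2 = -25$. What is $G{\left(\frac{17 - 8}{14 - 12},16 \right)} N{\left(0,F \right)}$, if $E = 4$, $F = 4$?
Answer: $-368$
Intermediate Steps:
$G{\left(O,o \right)} = -23$ ($G{\left(O,o \right)} = 2 - 25 = -23$)
$N{\left(A,v \right)} = 16$ ($N{\left(A,v \right)} = 4 \cdot 4 = 16$)
$G{\left(\frac{17 - 8}{14 - 12},16 \right)} N{\left(0,F \right)} = \left(-23\right) 16 = -368$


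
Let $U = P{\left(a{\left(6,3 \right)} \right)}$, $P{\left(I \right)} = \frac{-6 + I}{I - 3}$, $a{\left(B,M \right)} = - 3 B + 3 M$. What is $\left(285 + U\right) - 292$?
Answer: $- \frac{23}{4} \approx -5.75$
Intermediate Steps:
$P{\left(I \right)} = \frac{-6 + I}{-3 + I}$
$U = \frac{5}{4}$ ($U = \frac{-6 + \left(\left(-3\right) 6 + 3 \cdot 3\right)}{-3 + \left(\left(-3\right) 6 + 3 \cdot 3\right)} = \frac{-6 + \left(-18 + 9\right)}{-3 + \left(-18 + 9\right)} = \frac{-6 - 9}{-3 - 9} = \frac{1}{-12} \left(-15\right) = \left(- \frac{1}{12}\right) \left(-15\right) = \frac{5}{4} \approx 1.25$)
$\left(285 + U\right) - 292 = \left(285 + \frac{5}{4}\right) - 292 = \frac{1145}{4} - 292 = - \frac{23}{4}$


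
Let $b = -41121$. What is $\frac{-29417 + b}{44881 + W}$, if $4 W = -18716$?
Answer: $- \frac{35269}{20101} \approx -1.7546$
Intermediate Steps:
$W = -4679$ ($W = \frac{1}{4} \left(-18716\right) = -4679$)
$\frac{-29417 + b}{44881 + W} = \frac{-29417 - 41121}{44881 - 4679} = - \frac{70538}{40202} = \left(-70538\right) \frac{1}{40202} = - \frac{35269}{20101}$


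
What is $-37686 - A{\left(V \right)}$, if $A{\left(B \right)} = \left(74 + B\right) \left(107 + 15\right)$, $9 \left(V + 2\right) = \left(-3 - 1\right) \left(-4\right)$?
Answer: $- \frac{420182}{9} \approx -46687.0$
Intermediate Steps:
$V = - \frac{2}{9}$ ($V = -2 + \frac{\left(-3 - 1\right) \left(-4\right)}{9} = -2 + \frac{\left(-4\right) \left(-4\right)}{9} = -2 + \frac{1}{9} \cdot 16 = -2 + \frac{16}{9} = - \frac{2}{9} \approx -0.22222$)
$A{\left(B \right)} = 9028 + 122 B$ ($A{\left(B \right)} = \left(74 + B\right) 122 = 9028 + 122 B$)
$-37686 - A{\left(V \right)} = -37686 - \left(9028 + 122 \left(- \frac{2}{9}\right)\right) = -37686 - \left(9028 - \frac{244}{9}\right) = -37686 - \frac{81008}{9} = - \frac{420182}{9}$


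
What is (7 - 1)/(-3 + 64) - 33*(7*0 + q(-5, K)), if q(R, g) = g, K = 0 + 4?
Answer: -8046/61 ≈ -131.90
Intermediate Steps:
K = 4
(7 - 1)/(-3 + 64) - 33*(7*0 + q(-5, K)) = (7 - 1)/(-3 + 64) - 33*(7*0 + 4) = 6/61 - 33*(0 + 4) = 6*(1/61) - 33*4 = 6/61 - 132 = -8046/61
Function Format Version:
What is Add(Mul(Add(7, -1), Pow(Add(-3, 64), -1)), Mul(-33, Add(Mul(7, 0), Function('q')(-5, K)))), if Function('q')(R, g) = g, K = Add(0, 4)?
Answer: Rational(-8046, 61) ≈ -131.90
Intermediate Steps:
K = 4
Add(Mul(Add(7, -1), Pow(Add(-3, 64), -1)), Mul(-33, Add(Mul(7, 0), Function('q')(-5, K)))) = Add(Mul(Add(7, -1), Pow(Add(-3, 64), -1)), Mul(-33, Add(Mul(7, 0), 4))) = Add(Mul(6, Pow(61, -1)), Mul(-33, Add(0, 4))) = Add(Mul(6, Rational(1, 61)), Mul(-33, 4)) = Add(Rational(6, 61), -132) = Rational(-8046, 61)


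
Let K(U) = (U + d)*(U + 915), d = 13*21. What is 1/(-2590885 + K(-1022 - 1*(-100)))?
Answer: -1/2586342 ≈ -3.8665e-7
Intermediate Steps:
d = 273
K(U) = (273 + U)*(915 + U) (K(U) = (U + 273)*(U + 915) = (273 + U)*(915 + U))
1/(-2590885 + K(-1022 - 1*(-100))) = 1/(-2590885 + (249795 + (-1022 - 1*(-100))² + 1188*(-1022 - 1*(-100)))) = 1/(-2590885 + (249795 + (-1022 + 100)² + 1188*(-1022 + 100))) = 1/(-2590885 + (249795 + (-922)² + 1188*(-922))) = 1/(-2590885 + (249795 + 850084 - 1095336)) = 1/(-2590885 + 4543) = 1/(-2586342) = -1/2586342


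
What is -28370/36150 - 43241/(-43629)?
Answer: 3615638/17524315 ≈ 0.20632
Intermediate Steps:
-28370/36150 - 43241/(-43629) = -28370*1/36150 - 43241*(-1/43629) = -2837/3615 + 43241/43629 = 3615638/17524315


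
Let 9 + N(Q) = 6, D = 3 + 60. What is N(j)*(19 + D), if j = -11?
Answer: -246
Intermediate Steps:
D = 63
N(Q) = -3 (N(Q) = -9 + 6 = -3)
N(j)*(19 + D) = -3*(19 + 63) = -3*82 = -246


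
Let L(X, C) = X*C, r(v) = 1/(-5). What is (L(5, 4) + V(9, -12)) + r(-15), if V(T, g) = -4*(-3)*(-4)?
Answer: -141/5 ≈ -28.200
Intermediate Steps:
r(v) = -1/5
V(T, g) = -48 (V(T, g) = 12*(-4) = -48)
L(X, C) = C*X
(L(5, 4) + V(9, -12)) + r(-15) = (4*5 - 48) - 1/5 = (20 - 48) - 1/5 = -28 - 1/5 = -141/5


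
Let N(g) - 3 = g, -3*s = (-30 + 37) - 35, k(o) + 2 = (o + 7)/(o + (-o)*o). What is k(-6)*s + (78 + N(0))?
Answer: 559/9 ≈ 62.111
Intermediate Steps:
k(o) = -2 + (7 + o)/(o - o²) (k(o) = -2 + (o + 7)/(o + (-o)*o) = -2 + (7 + o)/(o - o²))
s = 28/3 (s = -((-30 + 37) - 35)/3 = -(7 - 35)/3 = -⅓*(-28) = 28/3 ≈ 9.3333)
N(g) = 3 + g
k(-6)*s + (78 + N(0)) = ((-7 - 6 - 2*(-6)²)/((-6)*(-1 - 6)))*(28/3) + (78 + (3 + 0)) = -⅙*(-7 - 6 - 2*36)/(-7)*(28/3) + (78 + 3) = -⅙*(-⅐)*(-7 - 6 - 72)*(28/3) + 81 = -⅙*(-⅐)*(-85)*(28/3) + 81 = -85/42*28/3 + 81 = -170/9 + 81 = 559/9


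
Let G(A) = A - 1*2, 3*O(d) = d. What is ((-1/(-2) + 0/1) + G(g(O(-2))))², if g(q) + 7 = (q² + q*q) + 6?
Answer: 841/324 ≈ 2.5957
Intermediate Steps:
O(d) = d/3
g(q) = -1 + 2*q² (g(q) = -7 + ((q² + q*q) + 6) = -7 + ((q² + q²) + 6) = -7 + (2*q² + 6) = -7 + (6 + 2*q²) = -1 + 2*q²)
G(A) = -2 + A (G(A) = A - 2 = -2 + A)
((-1/(-2) + 0/1) + G(g(O(-2))))² = ((-1/(-2) + 0/1) + (-2 + (-1 + 2*((⅓)*(-2))²)))² = ((-1*(-½) + 0*1) + (-2 + (-1 + 2*(-⅔)²)))² = ((½ + 0) + (-2 + (-1 + 2*(4/9))))² = (½ + (-2 + (-1 + 8/9)))² = (½ + (-2 - ⅑))² = (½ - 19/9)² = (-29/18)² = 841/324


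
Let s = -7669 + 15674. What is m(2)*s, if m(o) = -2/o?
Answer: -8005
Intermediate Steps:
s = 8005
m(2)*s = -2/2*8005 = -2*1/2*8005 = -1*8005 = -8005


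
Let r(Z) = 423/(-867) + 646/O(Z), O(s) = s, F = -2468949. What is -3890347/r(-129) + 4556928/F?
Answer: 17051696141492939/24087889427 ≈ 7.0790e+5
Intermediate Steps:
r(Z) = -141/289 + 646/Z (r(Z) = 423/(-867) + 646/Z = 423*(-1/867) + 646/Z = -141/289 + 646/Z)
-3890347/r(-129) + 4556928/F = -3890347/(-141/289 + 646/(-129)) + 4556928/(-2468949) = -3890347/(-141/289 + 646*(-1/129)) + 4556928*(-1/2468949) = -3890347/(-141/289 - 646/129) - 1518976/822983 = -3890347/(-204883/37281) - 1518976/822983 = -3890347*(-37281/204883) - 1518976/822983 = 145036026507/204883 - 1518976/822983 = 17051696141492939/24087889427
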